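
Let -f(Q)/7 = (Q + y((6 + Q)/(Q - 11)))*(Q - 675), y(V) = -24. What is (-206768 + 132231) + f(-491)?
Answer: -4277967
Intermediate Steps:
f(Q) = -7*(-675 + Q)*(-24 + Q) (f(Q) = -7*(Q - 24)*(Q - 675) = -7*(-24 + Q)*(-675 + Q) = -7*(-675 + Q)*(-24 + Q))
(-206768 + 132231) + f(-491) = (-206768 + 132231) + (-113400 - 7*(-491)² + 4893*(-491)) = -74537 + (-113400 - 7*241081 - 2402463) = -74537 + (-113400 - 1687567 - 2402463) = -74537 - 4203430 = -4277967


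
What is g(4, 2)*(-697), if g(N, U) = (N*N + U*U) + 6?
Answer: -18122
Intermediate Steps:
g(N, U) = 6 + N² + U² (g(N, U) = (N² + U²) + 6 = 6 + N² + U²)
g(4, 2)*(-697) = (6 + 4² + 2²)*(-697) = (6 + 16 + 4)*(-697) = 26*(-697) = -18122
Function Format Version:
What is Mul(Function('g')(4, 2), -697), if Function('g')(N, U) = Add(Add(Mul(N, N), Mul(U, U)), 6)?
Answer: -18122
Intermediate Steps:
Function('g')(N, U) = Add(6, Pow(N, 2), Pow(U, 2)) (Function('g')(N, U) = Add(Add(Pow(N, 2), Pow(U, 2)), 6) = Add(6, Pow(N, 2), Pow(U, 2)))
Mul(Function('g')(4, 2), -697) = Mul(Add(6, Pow(4, 2), Pow(2, 2)), -697) = Mul(Add(6, 16, 4), -697) = Mul(26, -697) = -18122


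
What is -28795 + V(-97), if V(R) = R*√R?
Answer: -28795 - 97*I*√97 ≈ -28795.0 - 955.34*I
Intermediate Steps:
V(R) = R^(3/2)
-28795 + V(-97) = -28795 + (-97)^(3/2) = -28795 - 97*I*√97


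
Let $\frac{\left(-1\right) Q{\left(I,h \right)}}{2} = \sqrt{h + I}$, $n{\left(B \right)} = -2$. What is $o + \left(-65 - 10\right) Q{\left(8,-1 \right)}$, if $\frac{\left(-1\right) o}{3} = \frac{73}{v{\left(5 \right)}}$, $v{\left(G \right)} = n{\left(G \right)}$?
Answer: $\frac{219}{2} + 150 \sqrt{7} \approx 506.36$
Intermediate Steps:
$v{\left(G \right)} = -2$
$Q{\left(I,h \right)} = - 2 \sqrt{I + h}$ ($Q{\left(I,h \right)} = - 2 \sqrt{h + I} = - 2 \sqrt{I + h}$)
$o = \frac{219}{2}$ ($o = - 3 \frac{73}{-2} = - 3 \cdot 73 \left(- \frac{1}{2}\right) = \left(-3\right) \left(- \frac{73}{2}\right) = \frac{219}{2} \approx 109.5$)
$o + \left(-65 - 10\right) Q{\left(8,-1 \right)} = \frac{219}{2} + \left(-65 - 10\right) \left(- 2 \sqrt{8 - 1}\right) = \frac{219}{2} - 75 \left(- 2 \sqrt{7}\right) = \frac{219}{2} + 150 \sqrt{7}$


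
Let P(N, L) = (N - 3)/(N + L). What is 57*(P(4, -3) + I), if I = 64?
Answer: 3705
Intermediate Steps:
P(N, L) = (-3 + N)/(L + N)
57*(P(4, -3) + I) = 57*((-3 + 4)/(-3 + 4) + 64) = 57*(1/1 + 64) = 57*(1*1 + 64) = 57*(1 + 64) = 57*65 = 3705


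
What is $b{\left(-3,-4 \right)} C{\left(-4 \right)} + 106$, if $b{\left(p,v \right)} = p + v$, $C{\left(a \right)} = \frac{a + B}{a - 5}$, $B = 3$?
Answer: $\frac{947}{9} \approx 105.22$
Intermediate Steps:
$C{\left(a \right)} = \frac{3 + a}{-5 + a}$ ($C{\left(a \right)} = \frac{a + 3}{a - 5} = \frac{3 + a}{-5 + a}$)
$b{\left(-3,-4 \right)} C{\left(-4 \right)} + 106 = \left(-3 - 4\right) \frac{3 - 4}{-5 - 4} + 106 = - 7 \frac{1}{-9} \left(-1\right) + 106 = - 7 \left(\left(- \frac{1}{9}\right) \left(-1\right)\right) + 106 = \left(-7\right) \frac{1}{9} + 106 = - \frac{7}{9} + 106 = \frac{947}{9}$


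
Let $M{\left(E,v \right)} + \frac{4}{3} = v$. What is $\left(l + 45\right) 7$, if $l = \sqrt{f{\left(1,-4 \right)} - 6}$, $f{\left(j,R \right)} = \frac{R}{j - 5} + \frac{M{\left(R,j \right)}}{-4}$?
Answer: $315 + \frac{7 i \sqrt{177}}{6} \approx 315.0 + 15.521 i$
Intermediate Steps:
$M{\left(E,v \right)} = - \frac{4}{3} + v$
$f{\left(j,R \right)} = \frac{1}{3} - \frac{j}{4} + \frac{R}{-5 + j}$ ($f{\left(j,R \right)} = \frac{R}{j - 5} + \frac{- \frac{4}{3} + j}{-4} = \frac{R}{-5 + j} + \left(- \frac{4}{3} + j\right) \left(- \frac{1}{4}\right) = \frac{R}{-5 + j} - \left(- \frac{1}{3} + \frac{j}{4}\right) = \frac{1}{3} - \frac{j}{4} + \frac{R}{-5 + j}$)
$l = \frac{i \sqrt{177}}{6}$ ($l = \sqrt{\frac{-20 - 3 \cdot 1^{2} + 12 \left(-4\right) + 19 \cdot 1}{12 \left(-5 + 1\right)} - 6} = \sqrt{\frac{-20 - 3 - 48 + 19}{12 \left(-4\right)} - 6} = \sqrt{\frac{1}{12} \left(- \frac{1}{4}\right) \left(-20 - 3 - 48 + 19\right) - 6} = \sqrt{\frac{1}{12} \left(- \frac{1}{4}\right) \left(-52\right) - 6} = \sqrt{\frac{13}{12} - 6} = \sqrt{- \frac{59}{12}} = \frac{i \sqrt{177}}{6} \approx 2.2174 i$)
$\left(l + 45\right) 7 = \left(\frac{i \sqrt{177}}{6} + 45\right) 7 = \left(45 + \frac{i \sqrt{177}}{6}\right) 7 = 315 + \frac{7 i \sqrt{177}}{6}$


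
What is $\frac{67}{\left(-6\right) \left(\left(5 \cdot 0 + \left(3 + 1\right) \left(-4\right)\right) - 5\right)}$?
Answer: $\frac{67}{126} \approx 0.53175$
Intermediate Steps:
$\frac{67}{\left(-6\right) \left(\left(5 \cdot 0 + \left(3 + 1\right) \left(-4\right)\right) - 5\right)} = \frac{67}{\left(-6\right) \left(\left(0 + 4 \left(-4\right)\right) - 5\right)} = \frac{67}{\left(-6\right) \left(\left(0 - 16\right) - 5\right)} = \frac{67}{\left(-6\right) \left(-16 - 5\right)} = \frac{67}{\left(-6\right) \left(-21\right)} = \frac{67}{126}$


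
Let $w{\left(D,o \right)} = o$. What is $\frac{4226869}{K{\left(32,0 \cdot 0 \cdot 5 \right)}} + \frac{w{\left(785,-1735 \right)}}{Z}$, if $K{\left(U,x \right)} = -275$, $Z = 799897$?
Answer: $- \frac{3381060309618}{219971675} \approx -15370.0$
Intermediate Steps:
$\frac{4226869}{K{\left(32,0 \cdot 0 \cdot 5 \right)}} + \frac{w{\left(785,-1735 \right)}}{Z} = \frac{4226869}{-275} - \frac{1735}{799897} = 4226869 \left(- \frac{1}{275}\right) - \frac{1735}{799897} = - \frac{4226869}{275} - \frac{1735}{799897} = - \frac{3381060309618}{219971675}$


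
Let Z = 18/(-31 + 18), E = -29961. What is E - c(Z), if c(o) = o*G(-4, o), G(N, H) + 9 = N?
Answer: -29979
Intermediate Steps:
G(N, H) = -9 + N
Z = -18/13 (Z = 18/(-13) = 18*(-1/13) = -18/13 ≈ -1.3846)
c(o) = -13*o (c(o) = o*(-9 - 4) = o*(-13) = -13*o)
E - c(Z) = -29961 - (-13)*(-18)/13 = -29961 - 1*18 = -29961 - 18 = -29979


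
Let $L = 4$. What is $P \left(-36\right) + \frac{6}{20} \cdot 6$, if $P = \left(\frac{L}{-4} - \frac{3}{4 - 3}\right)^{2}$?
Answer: $- \frac{2871}{5} \approx -574.2$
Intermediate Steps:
$P = 16$ ($P = \left(\frac{4}{-4} - \frac{3}{4 - 3}\right)^{2} = \left(4 \left(- \frac{1}{4}\right) - \frac{3}{1}\right)^{2} = \left(-1 - 3\right)^{2} = \left(-4\right)^{2} = 16$)
$P \left(-36\right) + \frac{6}{20} \cdot 6 = 16 \left(-36\right) + \frac{6}{20} \cdot 6 = -576 + 6 \cdot \frac{1}{20} \cdot 6 = -576 + \frac{3}{10} \cdot 6 = -576 + \frac{9}{5} = - \frac{2871}{5}$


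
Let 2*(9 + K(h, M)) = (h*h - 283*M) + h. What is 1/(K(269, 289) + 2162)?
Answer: -2/4851 ≈ -0.00041229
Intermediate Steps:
K(h, M) = -9 + h/2 + h²/2 - 283*M/2 (K(h, M) = -9 + ((h*h - 283*M) + h)/2 = -9 + ((h² - 283*M) + h)/2 = -9 + (h + h² - 283*M)/2 = -9 + (h/2 + h²/2 - 283*M/2) = -9 + h/2 + h²/2 - 283*M/2)
1/(K(269, 289) + 2162) = 1/((-9 + (½)*269 + (½)*269² - 283/2*289) + 2162) = 1/((-9 + 269/2 + (½)*72361 - 81787/2) + 2162) = 1/((-9 + 269/2 + 72361/2 - 81787/2) + 2162) = 1/(-9175/2 + 2162) = 1/(-4851/2) = -2/4851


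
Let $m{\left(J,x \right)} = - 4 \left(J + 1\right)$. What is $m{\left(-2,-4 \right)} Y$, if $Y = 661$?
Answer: $2644$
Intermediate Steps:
$m{\left(J,x \right)} = -4 - 4 J$ ($m{\left(J,x \right)} = - 4 \left(1 + J\right) = -4 - 4 J$)
$m{\left(-2,-4 \right)} Y = \left(-4 - -8\right) 661 = \left(-4 + 8\right) 661 = 4 \cdot 661 = 2644$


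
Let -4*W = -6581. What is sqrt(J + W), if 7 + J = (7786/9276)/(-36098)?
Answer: 5*sqrt(459206408502748302)/83711262 ≈ 40.475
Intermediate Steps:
W = 6581/4 (W = -1/4*(-6581) = 6581/4 ≈ 1645.3)
J = -1171961561/167422524 (J = -7 + (7786/9276)/(-36098) = -7 + (7786*(1/9276))*(-1/36098) = -7 + (3893/4638)*(-1/36098) = -7 - 3893/167422524 = -1171961561/167422524 ≈ -7.0000)
sqrt(J + W) = sqrt(-1171961561/167422524 + 6581/4) = sqrt(137139973025/83711262) = 5*sqrt(459206408502748302)/83711262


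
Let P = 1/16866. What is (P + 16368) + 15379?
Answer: 535444903/16866 ≈ 31747.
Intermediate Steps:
P = 1/16866 ≈ 5.9291e-5
(P + 16368) + 15379 = (1/16866 + 16368) + 15379 = 276062689/16866 + 15379 = 535444903/16866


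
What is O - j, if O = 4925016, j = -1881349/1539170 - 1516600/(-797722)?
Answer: 3023540216329548409/613914885370 ≈ 4.9250e+6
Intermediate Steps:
j = 416755867511/613914885370 (j = -1881349*1/1539170 - 1516600*(-1/797722) = -1881349/1539170 + 758300/398861 = 416755867511/613914885370 ≈ 0.67885)
O - j = 4925016 - 1*416755867511/613914885370 = 4925016 - 416755867511/613914885370 = 3023540216329548409/613914885370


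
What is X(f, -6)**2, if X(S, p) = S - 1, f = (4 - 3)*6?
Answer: 25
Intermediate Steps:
f = 6 (f = 1*6 = 6)
X(S, p) = -1 + S
X(f, -6)**2 = (-1 + 6)**2 = 5**2 = 25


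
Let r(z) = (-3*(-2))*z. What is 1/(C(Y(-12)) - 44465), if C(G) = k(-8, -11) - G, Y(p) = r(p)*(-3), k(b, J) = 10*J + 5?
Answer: -1/44786 ≈ -2.2328e-5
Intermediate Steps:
k(b, J) = 5 + 10*J
r(z) = 6*z
Y(p) = -18*p (Y(p) = (6*p)*(-3) = -18*p)
C(G) = -105 - G (C(G) = (5 + 10*(-11)) - G = (5 - 110) - G = -105 - G)
1/(C(Y(-12)) - 44465) = 1/((-105 - (-18)*(-12)) - 44465) = 1/((-105 - 1*216) - 44465) = 1/((-105 - 216) - 44465) = 1/(-321 - 44465) = 1/(-44786) = -1/44786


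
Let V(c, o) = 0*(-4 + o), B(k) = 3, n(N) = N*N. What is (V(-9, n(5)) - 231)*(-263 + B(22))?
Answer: 60060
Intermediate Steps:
n(N) = N²
V(c, o) = 0
(V(-9, n(5)) - 231)*(-263 + B(22)) = (0 - 231)*(-263 + 3) = -231*(-260) = 60060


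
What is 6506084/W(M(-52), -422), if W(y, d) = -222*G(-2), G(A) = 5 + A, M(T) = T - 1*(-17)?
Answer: -3253042/333 ≈ -9768.9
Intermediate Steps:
M(T) = 17 + T (M(T) = T + 17 = 17 + T)
W(y, d) = -666 (W(y, d) = -222*(5 - 2) = -222*3 = -666)
6506084/W(M(-52), -422) = 6506084/(-666) = 6506084*(-1/666) = -3253042/333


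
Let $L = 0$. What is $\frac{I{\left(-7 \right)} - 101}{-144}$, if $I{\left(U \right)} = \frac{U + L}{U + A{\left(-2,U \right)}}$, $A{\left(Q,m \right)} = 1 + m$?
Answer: $\frac{653}{936} \approx 0.69765$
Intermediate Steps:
$I{\left(U \right)} = \frac{U}{1 + 2 U}$ ($I{\left(U \right)} = \frac{U + 0}{U + \left(1 + U\right)} = \frac{U}{1 + 2 U}$)
$\frac{I{\left(-7 \right)} - 101}{-144} = \frac{- \frac{7}{1 + 2 \left(-7\right)} - 101}{-144} = \left(- \frac{7}{1 - 14} - 101\right) \left(- \frac{1}{144}\right) = \left(- \frac{7}{-13} - 101\right) \left(- \frac{1}{144}\right) = \left(\left(-7\right) \left(- \frac{1}{13}\right) - 101\right) \left(- \frac{1}{144}\right) = \left(\frac{7}{13} - 101\right) \left(- \frac{1}{144}\right) = \left(- \frac{1306}{13}\right) \left(- \frac{1}{144}\right) = \frac{653}{936}$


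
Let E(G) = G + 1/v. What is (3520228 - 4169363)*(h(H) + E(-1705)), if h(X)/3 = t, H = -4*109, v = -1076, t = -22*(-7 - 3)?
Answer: 729901025835/1076 ≈ 6.7835e+8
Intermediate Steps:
t = 220 (t = -22*(-10) = 220)
H = -436
h(X) = 660 (h(X) = 3*220 = 660)
E(G) = -1/1076 + G (E(G) = G + 1/(-1076) = G - 1/1076 = -1/1076 + G)
(3520228 - 4169363)*(h(H) + E(-1705)) = (3520228 - 4169363)*(660 + (-1/1076 - 1705)) = -649135*(660 - 1834581/1076) = -649135*(-1124421/1076) = 729901025835/1076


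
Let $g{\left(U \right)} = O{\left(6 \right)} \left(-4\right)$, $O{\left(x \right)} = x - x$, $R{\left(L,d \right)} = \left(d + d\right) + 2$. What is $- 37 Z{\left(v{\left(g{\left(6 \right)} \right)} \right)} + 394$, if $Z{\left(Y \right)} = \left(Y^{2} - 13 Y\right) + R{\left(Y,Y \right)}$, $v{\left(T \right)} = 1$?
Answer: $690$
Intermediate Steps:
$R{\left(L,d \right)} = 2 + 2 d$ ($R{\left(L,d \right)} = 2 d + 2 = 2 + 2 d$)
$O{\left(x \right)} = 0$
$g{\left(U \right)} = 0$ ($g{\left(U \right)} = 0 \left(-4\right) = 0$)
$Z{\left(Y \right)} = 2 + Y^{2} - 11 Y$ ($Z{\left(Y \right)} = \left(Y^{2} - 13 Y\right) + \left(2 + 2 Y\right) = 2 + Y^{2} - 11 Y$)
$- 37 Z{\left(v{\left(g{\left(6 \right)} \right)} \right)} + 394 = - 37 \left(2 + 1^{2} - 11\right) + 394 = - 37 \left(2 + 1 - 11\right) + 394 = \left(-37\right) \left(-8\right) + 394 = 296 + 394 = 690$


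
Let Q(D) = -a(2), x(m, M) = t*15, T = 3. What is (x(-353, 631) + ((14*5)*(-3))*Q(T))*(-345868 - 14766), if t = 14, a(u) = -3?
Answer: 151466280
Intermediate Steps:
x(m, M) = 210 (x(m, M) = 14*15 = 210)
Q(D) = 3 (Q(D) = -1*(-3) = 3)
(x(-353, 631) + ((14*5)*(-3))*Q(T))*(-345868 - 14766) = (210 + ((14*5)*(-3))*3)*(-345868 - 14766) = (210 + (70*(-3))*3)*(-360634) = (210 - 210*3)*(-360634) = (210 - 630)*(-360634) = -420*(-360634) = 151466280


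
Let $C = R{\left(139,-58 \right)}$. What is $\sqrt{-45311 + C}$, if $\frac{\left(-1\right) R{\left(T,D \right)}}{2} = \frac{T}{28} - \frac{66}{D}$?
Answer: $\frac{i \sqrt{7470895726}}{406} \approx 212.89 i$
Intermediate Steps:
$R{\left(T,D \right)} = \frac{132}{D} - \frac{T}{14}$ ($R{\left(T,D \right)} = - 2 \left(\frac{T}{28} - \frac{66}{D}\right) = - 2 \left(- \frac{66}{D} + \frac{T}{28}\right) = \frac{132}{D} - \frac{T}{14}$)
$C = - \frac{4955}{406}$ ($C = \frac{132}{-58} - \frac{139}{14} = 132 \left(- \frac{1}{58}\right) - \frac{139}{14} = - \frac{66}{29} - \frac{139}{14} = - \frac{4955}{406} \approx -12.204$)
$\sqrt{-45311 + C} = \sqrt{-45311 - \frac{4955}{406}} = \sqrt{- \frac{18401221}{406}} = \frac{i \sqrt{7470895726}}{406}$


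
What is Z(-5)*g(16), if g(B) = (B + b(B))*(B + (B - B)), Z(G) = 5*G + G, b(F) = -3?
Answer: -6240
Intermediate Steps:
Z(G) = 6*G
g(B) = B*(-3 + B) (g(B) = (B - 3)*(B + (B - B)) = (-3 + B)*(B + 0) = (-3 + B)*B = B*(-3 + B))
Z(-5)*g(16) = (6*(-5))*(16*(-3 + 16)) = -480*13 = -30*208 = -6240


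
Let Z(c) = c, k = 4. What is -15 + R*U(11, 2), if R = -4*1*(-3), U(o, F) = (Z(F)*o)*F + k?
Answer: 561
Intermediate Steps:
U(o, F) = 4 + o*F² (U(o, F) = (F*o)*F + 4 = o*F² + 4 = 4 + o*F²)
R = 12 (R = -4*(-3) = 12)
-15 + R*U(11, 2) = -15 + 12*(4 + 11*2²) = -15 + 12*(4 + 11*4) = -15 + 12*(4 + 44) = -15 + 12*48 = -15 + 576 = 561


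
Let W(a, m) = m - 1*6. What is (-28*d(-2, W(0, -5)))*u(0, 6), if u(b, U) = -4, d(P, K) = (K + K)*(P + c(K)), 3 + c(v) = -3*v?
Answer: -68992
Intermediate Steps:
c(v) = -3 - 3*v
W(a, m) = -6 + m (W(a, m) = m - 6 = -6 + m)
d(P, K) = 2*K*(-3 + P - 3*K) (d(P, K) = (K + K)*(P + (-3 - 3*K)) = (2*K)*(-3 + P - 3*K) = 2*K*(-3 + P - 3*K))
(-28*d(-2, W(0, -5)))*u(0, 6) = -56*(-6 - 5)*(-3 - 2 - 3*(-6 - 5))*(-4) = -56*(-11)*(-3 - 2 - 3*(-11))*(-4) = -56*(-11)*(-3 - 2 + 33)*(-4) = -56*(-11)*28*(-4) = -28*(-616)*(-4) = 17248*(-4) = -68992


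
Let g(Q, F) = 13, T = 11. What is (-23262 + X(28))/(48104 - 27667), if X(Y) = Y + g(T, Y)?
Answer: -23221/20437 ≈ -1.1362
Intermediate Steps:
X(Y) = 13 + Y (X(Y) = Y + 13 = 13 + Y)
(-23262 + X(28))/(48104 - 27667) = (-23262 + (13 + 28))/(48104 - 27667) = (-23262 + 41)/20437 = -23221*1/20437 = -23221/20437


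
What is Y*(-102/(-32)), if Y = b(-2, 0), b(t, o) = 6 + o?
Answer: 153/8 ≈ 19.125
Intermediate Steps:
Y = 6 (Y = 6 + 0 = 6)
Y*(-102/(-32)) = 6*(-102/(-32)) = 6*(-102*(-1/32)) = 6*(51/16) = 153/8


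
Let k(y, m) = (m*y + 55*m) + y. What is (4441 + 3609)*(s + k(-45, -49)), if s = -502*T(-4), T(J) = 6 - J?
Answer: -44717750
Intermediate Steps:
s = -5020 (s = -502*(6 - 1*(-4)) = -502*(6 + 4) = -502*10 = -5020)
k(y, m) = y + 55*m + m*y (k(y, m) = (55*m + m*y) + y = y + 55*m + m*y)
(4441 + 3609)*(s + k(-45, -49)) = (4441 + 3609)*(-5020 + (-45 + 55*(-49) - 49*(-45))) = 8050*(-5020 + (-45 - 2695 + 2205)) = 8050*(-5020 - 535) = 8050*(-5555) = -44717750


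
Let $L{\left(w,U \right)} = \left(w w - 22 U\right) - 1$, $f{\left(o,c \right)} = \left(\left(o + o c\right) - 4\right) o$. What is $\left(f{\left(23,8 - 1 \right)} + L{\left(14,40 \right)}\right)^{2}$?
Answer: $11937025$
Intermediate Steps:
$f{\left(o,c \right)} = o \left(-4 + o + c o\right)$ ($f{\left(o,c \right)} = \left(\left(o + c o\right) - 4\right) o = \left(-4 + o + c o\right) o = o \left(-4 + o + c o\right)$)
$L{\left(w,U \right)} = -1 + w^{2} - 22 U$ ($L{\left(w,U \right)} = \left(w^{2} - 22 U\right) - 1 = -1 + w^{2} - 22 U$)
$\left(f{\left(23,8 - 1 \right)} + L{\left(14,40 \right)}\right)^{2} = \left(23 \left(-4 + 23 + \left(8 - 1\right) 23\right) - \left(881 - 196\right)\right)^{2} = \left(23 \left(-4 + 23 + \left(8 - 1\right) 23\right) - 685\right)^{2} = \left(23 \left(-4 + 23 + 7 \cdot 23\right) - 685\right)^{2} = \left(23 \left(-4 + 23 + 161\right) - 685\right)^{2} = \left(23 \cdot 180 - 685\right)^{2} = \left(4140 - 685\right)^{2} = 3455^{2} = 11937025$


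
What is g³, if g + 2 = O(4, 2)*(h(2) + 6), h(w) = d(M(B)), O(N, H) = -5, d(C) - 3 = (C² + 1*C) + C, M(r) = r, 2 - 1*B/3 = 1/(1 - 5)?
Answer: -164296466333/4096 ≈ -4.0111e+7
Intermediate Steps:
B = 27/4 (B = 6 - 3/(1 - 5) = 6 - 3/(-4) = 6 - 3*(-¼) = 6 + ¾ = 27/4 ≈ 6.7500)
d(C) = 3 + C² + 2*C (d(C) = 3 + ((C² + 1*C) + C) = 3 + ((C² + C) + C) = 3 + ((C + C²) + C) = 3 + (C² + 2*C) = 3 + C² + 2*C)
h(w) = 993/16 (h(w) = 3 + (27/4)² + 2*(27/4) = 3 + 729/16 + 27/2 = 993/16)
g = -5477/16 (g = -2 - 5*(993/16 + 6) = -2 - 5*1089/16 = -2 - 5445/16 = -5477/16 ≈ -342.31)
g³ = (-5477/16)³ = -164296466333/4096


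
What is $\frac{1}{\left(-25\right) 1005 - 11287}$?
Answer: $- \frac{1}{36412} \approx -2.7463 \cdot 10^{-5}$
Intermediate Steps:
$\frac{1}{\left(-25\right) 1005 - 11287} = \frac{1}{-25125 - 11287} = \frac{1}{-36412} = - \frac{1}{36412}$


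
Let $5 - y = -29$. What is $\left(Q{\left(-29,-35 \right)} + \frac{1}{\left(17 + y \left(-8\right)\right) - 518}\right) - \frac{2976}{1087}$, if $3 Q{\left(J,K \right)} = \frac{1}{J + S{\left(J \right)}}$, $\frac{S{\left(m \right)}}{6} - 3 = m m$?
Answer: $- \frac{34763845924}{12691991355} \approx -2.739$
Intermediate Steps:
$S{\left(m \right)} = 18 + 6 m^{2}$ ($S{\left(m \right)} = 18 + 6 m m = 18 + 6 m^{2}$)
$y = 34$ ($y = 5 - -29 = 5 + 29 = 34$)
$Q{\left(J,K \right)} = \frac{1}{3 \left(18 + J + 6 J^{2}\right)}$ ($Q{\left(J,K \right)} = \frac{1}{3 \left(J + \left(18 + 6 J^{2}\right)\right)} = \frac{1}{3 \left(18 + J + 6 J^{2}\right)}$)
$\left(Q{\left(-29,-35 \right)} + \frac{1}{\left(17 + y \left(-8\right)\right) - 518}\right) - \frac{2976}{1087} = \left(\frac{1}{3 \left(18 - 29 + 6 \left(-29\right)^{2}\right)} + \frac{1}{\left(17 + 34 \left(-8\right)\right) - 518}\right) - \frac{2976}{1087} = \left(\frac{1}{3 \left(18 - 29 + 6 \cdot 841\right)} + \frac{1}{\left(17 - 272\right) - 518}\right) - \frac{2976}{1087} = \left(\frac{1}{3 \left(18 - 29 + 5046\right)} + \frac{1}{-255 - 518}\right) - \frac{2976}{1087} = \left(\frac{1}{3 \cdot 5035} + \frac{1}{-773}\right) - \frac{2976}{1087} = \left(\frac{1}{3} \cdot \frac{1}{5035} - \frac{1}{773}\right) - \frac{2976}{1087} = \left(\frac{1}{15105} - \frac{1}{773}\right) - \frac{2976}{1087} = - \frac{14332}{11676165} - \frac{2976}{1087} = - \frac{34763845924}{12691991355}$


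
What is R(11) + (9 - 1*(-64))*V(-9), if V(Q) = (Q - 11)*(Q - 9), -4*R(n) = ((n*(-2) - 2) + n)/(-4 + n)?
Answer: 735853/28 ≈ 26280.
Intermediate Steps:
R(n) = -(-2 - n)/(4*(-4 + n)) (R(n) = -((n*(-2) - 2) + n)/(4*(-4 + n)) = -((-2*n - 2) + n)/(4*(-4 + n)) = -((-2 - 2*n) + n)/(4*(-4 + n)) = -(-2 - n)/(4*(-4 + n)))
V(Q) = (-11 + Q)*(-9 + Q)
R(11) + (9 - 1*(-64))*V(-9) = (2 + 11)/(4*(-4 + 11)) + (9 - 1*(-64))*(99 + (-9)² - 20*(-9)) = (¼)*13/7 + (9 + 64)*(99 + 81 + 180) = (¼)*(⅐)*13 + 73*360 = 13/28 + 26280 = 735853/28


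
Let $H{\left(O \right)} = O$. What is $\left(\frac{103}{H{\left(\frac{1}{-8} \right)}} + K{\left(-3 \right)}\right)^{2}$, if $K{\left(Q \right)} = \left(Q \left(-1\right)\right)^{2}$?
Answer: $664225$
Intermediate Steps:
$K{\left(Q \right)} = Q^{2}$ ($K{\left(Q \right)} = \left(- Q\right)^{2} = Q^{2}$)
$\left(\frac{103}{H{\left(\frac{1}{-8} \right)}} + K{\left(-3 \right)}\right)^{2} = \left(\frac{103}{\frac{1}{-8}} + \left(-3\right)^{2}\right)^{2} = \left(\frac{103}{- \frac{1}{8}} + 9\right)^{2} = \left(103 \left(-8\right) + 9\right)^{2} = \left(-824 + 9\right)^{2} = \left(-815\right)^{2} = 664225$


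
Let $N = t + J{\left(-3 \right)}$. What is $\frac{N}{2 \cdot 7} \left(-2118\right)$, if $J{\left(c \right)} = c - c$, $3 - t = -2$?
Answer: $- \frac{5295}{7} \approx -756.43$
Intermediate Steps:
$t = 5$ ($t = 3 - -2 = 3 + 2 = 5$)
$J{\left(c \right)} = 0$
$N = 5$ ($N = 5 + 0 = 5$)
$\frac{N}{2 \cdot 7} \left(-2118\right) = \frac{5}{2 \cdot 7} \left(-2118\right) = \frac{5}{14} \left(-2118\right) = - \frac{5295}{7}$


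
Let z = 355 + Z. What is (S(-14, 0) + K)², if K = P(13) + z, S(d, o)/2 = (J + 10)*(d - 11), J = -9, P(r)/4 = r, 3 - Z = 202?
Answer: 24964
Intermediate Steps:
Z = -199 (Z = 3 - 1*202 = 3 - 202 = -199)
P(r) = 4*r
z = 156 (z = 355 - 199 = 156)
S(d, o) = -22 + 2*d (S(d, o) = 2*((-9 + 10)*(d - 11)) = 2*(1*(-11 + d)) = 2*(-11 + d) = -22 + 2*d)
K = 208 (K = 4*13 + 156 = 52 + 156 = 208)
(S(-14, 0) + K)² = ((-22 + 2*(-14)) + 208)² = ((-22 - 28) + 208)² = (-50 + 208)² = 158² = 24964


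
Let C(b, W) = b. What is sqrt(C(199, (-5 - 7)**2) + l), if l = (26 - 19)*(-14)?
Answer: sqrt(101) ≈ 10.050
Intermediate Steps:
l = -98 (l = 7*(-14) = -98)
sqrt(C(199, (-5 - 7)**2) + l) = sqrt(199 - 98) = sqrt(101)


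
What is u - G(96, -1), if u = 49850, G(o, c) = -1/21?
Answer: 1046851/21 ≈ 49850.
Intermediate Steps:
G(o, c) = -1/21 (G(o, c) = -1*1/21 = -1/21)
u - G(96, -1) = 49850 - 1*(-1/21) = 49850 + 1/21 = 1046851/21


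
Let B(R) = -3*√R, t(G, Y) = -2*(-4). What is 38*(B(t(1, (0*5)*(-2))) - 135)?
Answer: -5130 - 228*√2 ≈ -5452.4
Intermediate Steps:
t(G, Y) = 8
38*(B(t(1, (0*5)*(-2))) - 135) = 38*(-6*√2 - 135) = 38*(-135 - 6*√2) = -5130 - 228*√2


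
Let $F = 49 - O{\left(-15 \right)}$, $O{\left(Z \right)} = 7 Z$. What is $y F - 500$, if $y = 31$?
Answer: $4274$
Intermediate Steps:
$F = 154$ ($F = 49 - 7 \left(-15\right) = 49 - -105 = 49 + 105 = 154$)
$y F - 500 = 31 \cdot 154 - 500 = 4774 - 500 = 4274$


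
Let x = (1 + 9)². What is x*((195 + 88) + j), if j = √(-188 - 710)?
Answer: 28300 + 100*I*√898 ≈ 28300.0 + 2996.7*I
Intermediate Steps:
x = 100 (x = 10² = 100)
j = I*√898 (j = √(-898) = I*√898 ≈ 29.967*I)
x*((195 + 88) + j) = 100*((195 + 88) + I*√898) = 100*(283 + I*√898) = 28300 + 100*I*√898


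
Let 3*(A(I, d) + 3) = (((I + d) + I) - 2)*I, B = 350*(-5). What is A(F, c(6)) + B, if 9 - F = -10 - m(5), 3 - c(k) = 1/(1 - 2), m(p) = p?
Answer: -1353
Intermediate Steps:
c(k) = 4 (c(k) = 3 - 1/(1 - 2) = 3 - 1/(-1) = 3 - 1*(-1) = 3 + 1 = 4)
B = -1750
F = 24 (F = 9 - (-10 - 1*5) = 9 - (-10 - 5) = 9 - 1*(-15) = 9 + 15 = 24)
A(I, d) = -3 + I*(-2 + d + 2*I)/3 (A(I, d) = -3 + ((((I + d) + I) - 2)*I)/3 = -3 + (((d + 2*I) - 2)*I)/3 = -3 + ((-2 + d + 2*I)*I)/3 = -3 + (I*(-2 + d + 2*I))/3 = -3 + I*(-2 + d + 2*I)/3)
A(F, c(6)) + B = (-3 - ⅔*24 + (⅔)*24² + (⅓)*24*4) - 1750 = (-3 - 16 + (⅔)*576 + 32) - 1750 = (-3 - 16 + 384 + 32) - 1750 = 397 - 1750 = -1353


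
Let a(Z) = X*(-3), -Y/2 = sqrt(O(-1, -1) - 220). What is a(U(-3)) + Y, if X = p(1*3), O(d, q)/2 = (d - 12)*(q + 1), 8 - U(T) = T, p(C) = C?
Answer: -9 - 4*I*sqrt(55) ≈ -9.0 - 29.665*I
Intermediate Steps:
U(T) = 8 - T
O(d, q) = 2*(1 + q)*(-12 + d) (O(d, q) = 2*((d - 12)*(q + 1)) = 2*((-12 + d)*(1 + q)) = 2*((1 + q)*(-12 + d)) = 2*(1 + q)*(-12 + d))
X = 3 (X = 1*3 = 3)
Y = -4*I*sqrt(55) (Y = -2*sqrt((-24 - 24*(-1) + 2*(-1) + 2*(-1)*(-1)) - 220) = -2*sqrt((-24 + 24 - 2 + 2) - 220) = -2*sqrt(0 - 220) = -4*I*sqrt(55) ≈ -29.665*I)
a(Z) = -9 (a(Z) = 3*(-3) = -9)
a(U(-3)) + Y = -9 - 4*I*sqrt(55)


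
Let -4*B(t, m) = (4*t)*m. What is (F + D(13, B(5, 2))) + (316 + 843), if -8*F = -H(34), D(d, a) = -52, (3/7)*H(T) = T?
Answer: 13403/12 ≈ 1116.9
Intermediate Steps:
B(t, m) = -m*t (B(t, m) = -4*t*m/4 = -m*t)
H(T) = 7*T/3
F = 119/12 (F = -(-1)*(7/3)*34/8 = -(-1)*238/(8*3) = -1/8*(-238/3) = 119/12 ≈ 9.9167)
(F + D(13, B(5, 2))) + (316 + 843) = (119/12 - 52) + (316 + 843) = -505/12 + 1159 = 13403/12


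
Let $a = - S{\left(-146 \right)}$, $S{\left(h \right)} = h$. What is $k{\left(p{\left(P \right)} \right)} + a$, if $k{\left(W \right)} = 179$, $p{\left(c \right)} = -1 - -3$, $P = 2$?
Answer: $325$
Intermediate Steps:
$p{\left(c \right)} = 2$ ($p{\left(c \right)} = -1 + 3 = 2$)
$a = 146$ ($a = \left(-1\right) \left(-146\right) = 146$)
$k{\left(p{\left(P \right)} \right)} + a = 179 + 146 = 325$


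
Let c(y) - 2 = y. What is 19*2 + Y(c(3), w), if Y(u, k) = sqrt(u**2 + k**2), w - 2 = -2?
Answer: 43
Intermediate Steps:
w = 0 (w = 2 - 2 = 0)
c(y) = 2 + y
Y(u, k) = sqrt(k**2 + u**2)
19*2 + Y(c(3), w) = 19*2 + sqrt(0**2 + (2 + 3)**2) = 38 + sqrt(0 + 5**2) = 38 + sqrt(0 + 25) = 38 + sqrt(25) = 38 + 5 = 43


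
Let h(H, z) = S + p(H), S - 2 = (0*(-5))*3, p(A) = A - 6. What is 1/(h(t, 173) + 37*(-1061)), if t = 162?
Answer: -1/39099 ≈ -2.5576e-5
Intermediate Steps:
p(A) = -6 + A
S = 2 (S = 2 + (0*(-5))*3 = 2 + 0*3 = 2 + 0 = 2)
h(H, z) = -4 + H (h(H, z) = 2 + (-6 + H) = -4 + H)
1/(h(t, 173) + 37*(-1061)) = 1/((-4 + 162) + 37*(-1061)) = 1/(158 - 39257) = 1/(-39099) = -1/39099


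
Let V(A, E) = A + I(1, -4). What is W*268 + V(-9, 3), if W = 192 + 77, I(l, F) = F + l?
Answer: 72080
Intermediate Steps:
V(A, E) = -3 + A (V(A, E) = A + (-4 + 1) = A - 3 = -3 + A)
W = 269
W*268 + V(-9, 3) = 269*268 + (-3 - 9) = 72092 - 12 = 72080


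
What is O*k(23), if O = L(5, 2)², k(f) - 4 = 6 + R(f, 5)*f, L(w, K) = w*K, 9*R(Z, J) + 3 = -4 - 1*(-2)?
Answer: -2500/9 ≈ -277.78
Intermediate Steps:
R(Z, J) = -5/9 (R(Z, J) = -⅓ + (-4 - 1*(-2))/9 = -⅓ + (-4 + 2)/9 = -⅓ + (⅑)*(-2) = -⅓ - 2/9 = -5/9)
L(w, K) = K*w
k(f) = 10 - 5*f/9 (k(f) = 4 + (6 - 5*f/9) = 10 - 5*f/9)
O = 100 (O = (2*5)² = 10² = 100)
O*k(23) = 100*(10 - 5/9*23) = 100*(10 - 115/9) = 100*(-25/9) = -2500/9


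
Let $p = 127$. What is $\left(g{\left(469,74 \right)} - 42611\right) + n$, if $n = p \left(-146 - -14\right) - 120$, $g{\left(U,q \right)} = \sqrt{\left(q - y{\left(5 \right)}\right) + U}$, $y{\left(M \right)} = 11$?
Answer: $-59495 + 2 \sqrt{133} \approx -59472.0$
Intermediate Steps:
$g{\left(U,q \right)} = \sqrt{-11 + U + q}$ ($g{\left(U,q \right)} = \sqrt{\left(q - 11\right) + U} = \sqrt{\left(-11 + q\right) + U} = \sqrt{-11 + U + q}$)
$n = -16884$ ($n = 127 \left(-146 - -14\right) - 120 = 127 \left(-146 + 14\right) - 120 = 127 \left(-132\right) - 120 = -16764 - 120 = -16884$)
$\left(g{\left(469,74 \right)} - 42611\right) + n = \left(\sqrt{-11 + 469 + 74} - 42611\right) - 16884 = \left(\sqrt{532} - 42611\right) - 16884 = \left(2 \sqrt{133} - 42611\right) - 16884 = \left(-42611 + 2 \sqrt{133}\right) - 16884 = -59495 + 2 \sqrt{133}$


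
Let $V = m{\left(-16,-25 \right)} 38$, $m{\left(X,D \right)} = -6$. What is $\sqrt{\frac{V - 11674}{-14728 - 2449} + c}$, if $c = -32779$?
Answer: $\frac{7 i \sqrt{197371786013}}{17177} \approx 181.05 i$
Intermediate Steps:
$V = -228$ ($V = \left(-6\right) 38 = -228$)
$\sqrt{\frac{V - 11674}{-14728 - 2449} + c} = \sqrt{\frac{-228 - 11674}{-14728 - 2449} - 32779} = \sqrt{- \frac{11902}{-17177} - 32779} = \sqrt{\left(-11902\right) \left(- \frac{1}{17177}\right) - 32779} = \sqrt{\frac{11902}{17177} - 32779} = \sqrt{- \frac{563032981}{17177}} = \frac{7 i \sqrt{197371786013}}{17177}$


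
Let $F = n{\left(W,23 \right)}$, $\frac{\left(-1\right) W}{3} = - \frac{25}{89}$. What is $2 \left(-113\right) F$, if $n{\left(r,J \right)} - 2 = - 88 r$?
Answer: $\frac{1451372}{89} \approx 16308.0$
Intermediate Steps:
$W = \frac{75}{89}$ ($W = - 3 \left(- \frac{25}{89}\right) = - 3 \left(\left(-25\right) \frac{1}{89}\right) = \left(-3\right) \left(- \frac{25}{89}\right) = \frac{75}{89} \approx 0.8427$)
$n{\left(r,J \right)} = 2 - 88 r$
$F = - \frac{6422}{89}$ ($F = 2 - \frac{6600}{89} = - \frac{6422}{89} \approx -72.157$)
$2 \left(-113\right) F = 2 \left(-113\right) \left(- \frac{6422}{89}\right) = \left(-226\right) \left(- \frac{6422}{89}\right) = \frac{1451372}{89}$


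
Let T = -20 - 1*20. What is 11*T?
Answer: -440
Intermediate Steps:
T = -40 (T = -20 - 20 = -40)
11*T = 11*(-40) = -440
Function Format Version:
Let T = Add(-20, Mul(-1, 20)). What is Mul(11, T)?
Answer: -440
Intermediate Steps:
T = -40 (T = Add(-20, -20) = -40)
Mul(11, T) = Mul(11, -40) = -440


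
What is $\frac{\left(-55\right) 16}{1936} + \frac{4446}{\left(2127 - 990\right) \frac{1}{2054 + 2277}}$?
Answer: $\frac{70602067}{4169} \approx 16935.0$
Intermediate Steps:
$\frac{\left(-55\right) 16}{1936} + \frac{4446}{\left(2127 - 990\right) \frac{1}{2054 + 2277}} = \left(-880\right) \frac{1}{1936} + \frac{4446}{1137 \cdot \frac{1}{4331}} = - \frac{5}{11} + \frac{4446}{1137 \cdot \frac{1}{4331}} = - \frac{5}{11} + \frac{4446}{\frac{1137}{4331}} = - \frac{5}{11} + 4446 \cdot \frac{4331}{1137} = - \frac{5}{11} + \frac{6418542}{379} = \frac{70602067}{4169}$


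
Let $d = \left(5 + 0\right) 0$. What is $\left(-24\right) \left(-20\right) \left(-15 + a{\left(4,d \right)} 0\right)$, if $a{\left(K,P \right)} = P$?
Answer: $-7200$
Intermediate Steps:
$d = 0$ ($d = 5 \cdot 0 = 0$)
$\left(-24\right) \left(-20\right) \left(-15 + a{\left(4,d \right)} 0\right) = \left(-24\right) \left(-20\right) \left(-15 + 0 \cdot 0\right) = 480 \left(-15 + 0\right) = 480 \left(-15\right) = -7200$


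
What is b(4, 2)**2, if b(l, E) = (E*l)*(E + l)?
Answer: 2304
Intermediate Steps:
b(l, E) = E*l*(E + l)
b(4, 2)**2 = (2*4*(2 + 4))**2 = (2*4*6)**2 = 48**2 = 2304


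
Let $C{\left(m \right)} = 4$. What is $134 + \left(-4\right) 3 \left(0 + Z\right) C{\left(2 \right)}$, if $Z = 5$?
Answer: $-106$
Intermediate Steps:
$134 + \left(-4\right) 3 \left(0 + Z\right) C{\left(2 \right)} = 134 + \left(-4\right) 3 \left(0 + 5\right) 4 = 134 + \left(-12\right) 5 \cdot 4 = 134 - 240 = -106$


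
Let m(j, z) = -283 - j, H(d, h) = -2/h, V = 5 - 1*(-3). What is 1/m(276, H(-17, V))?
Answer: -1/559 ≈ -0.0017889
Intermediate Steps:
V = 8 (V = 5 + 3 = 8)
1/m(276, H(-17, V)) = 1/(-283 - 1*276) = 1/(-283 - 276) = 1/(-559) = -1/559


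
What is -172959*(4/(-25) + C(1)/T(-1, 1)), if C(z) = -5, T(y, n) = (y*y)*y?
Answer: -20928039/25 ≈ -8.3712e+5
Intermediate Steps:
T(y, n) = y³ (T(y, n) = y²*y = y³)
-172959*(4/(-25) + C(1)/T(-1, 1)) = -172959*(4/(-25) - 5/((-1)³)) = -172959*(4*(-1/25) - 5/(-1)) = -172959*(-4/25 - 5*(-1)) = -172959*(-4/25 + 5) = -172959*121/25 = -20928039/25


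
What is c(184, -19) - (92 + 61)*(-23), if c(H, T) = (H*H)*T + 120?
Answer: -639625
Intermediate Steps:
c(H, T) = 120 + T*H² (c(H, T) = H²*T + 120 = T*H² + 120 = 120 + T*H²)
c(184, -19) - (92 + 61)*(-23) = (120 - 19*184²) - (92 + 61)*(-23) = (120 - 19*33856) - 153*(-23) = (120 - 643264) - 1*(-3519) = -643144 + 3519 = -639625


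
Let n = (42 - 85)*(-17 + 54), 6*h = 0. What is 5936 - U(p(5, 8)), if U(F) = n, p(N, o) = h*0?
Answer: 7527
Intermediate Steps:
h = 0 (h = (⅙)*0 = 0)
p(N, o) = 0 (p(N, o) = 0*0 = 0)
n = -1591 (n = -43*37 = -1591)
U(F) = -1591
5936 - U(p(5, 8)) = 5936 - 1*(-1591) = 5936 + 1591 = 7527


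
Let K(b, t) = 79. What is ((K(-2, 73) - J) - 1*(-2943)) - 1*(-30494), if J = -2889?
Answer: 36405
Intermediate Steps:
((K(-2, 73) - J) - 1*(-2943)) - 1*(-30494) = ((79 - 1*(-2889)) - 1*(-2943)) - 1*(-30494) = ((79 + 2889) + 2943) + 30494 = (2968 + 2943) + 30494 = 5911 + 30494 = 36405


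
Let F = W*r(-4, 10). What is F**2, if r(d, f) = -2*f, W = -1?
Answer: 400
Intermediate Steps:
F = 20 (F = -(-2)*10 = -1*(-20) = 20)
F**2 = 20**2 = 400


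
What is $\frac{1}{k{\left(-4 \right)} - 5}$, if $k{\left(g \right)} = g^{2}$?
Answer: $\frac{1}{11} \approx 0.090909$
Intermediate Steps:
$\frac{1}{k{\left(-4 \right)} - 5} = \frac{1}{\left(-4\right)^{2} - 5} = \frac{1}{16 - 5} = \frac{1}{11}$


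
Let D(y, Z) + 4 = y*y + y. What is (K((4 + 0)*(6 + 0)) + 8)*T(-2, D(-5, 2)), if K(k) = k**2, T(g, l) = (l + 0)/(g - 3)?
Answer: -9344/5 ≈ -1868.8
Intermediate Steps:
D(y, Z) = -4 + y + y**2 (D(y, Z) = -4 + (y*y + y) = -4 + (y**2 + y) = -4 + (y + y**2) = -4 + y + y**2)
T(g, l) = l/(-3 + g)
(K((4 + 0)*(6 + 0)) + 8)*T(-2, D(-5, 2)) = (((4 + 0)*(6 + 0))**2 + 8)*((-4 - 5 + (-5)**2)/(-3 - 2)) = ((4*6)**2 + 8)*((-4 - 5 + 25)/(-5)) = (24**2 + 8)*(16*(-1/5)) = (576 + 8)*(-16/5) = 584*(-16/5) = -9344/5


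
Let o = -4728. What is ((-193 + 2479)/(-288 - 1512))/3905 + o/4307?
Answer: -1846830989/1681883500 ≈ -1.0981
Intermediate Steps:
((-193 + 2479)/(-288 - 1512))/3905 + o/4307 = ((-193 + 2479)/(-288 - 1512))/3905 - 4728/4307 = (2286/(-1800))*(1/3905) - 4728*1/4307 = (2286*(-1/1800))*(1/3905) - 4728/4307 = -127/100*1/3905 - 4728/4307 = -127/390500 - 4728/4307 = -1846830989/1681883500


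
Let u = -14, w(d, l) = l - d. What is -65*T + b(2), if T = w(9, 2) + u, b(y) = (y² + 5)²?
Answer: 1446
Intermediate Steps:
b(y) = (5 + y²)²
T = -21 (T = (2 - 1*9) - 14 = (2 - 9) - 14 = -7 - 14 = -21)
-65*T + b(2) = -65*(-21) + (5 + 2²)² = 1365 + (5 + 4)² = 1365 + 9² = 1365 + 81 = 1446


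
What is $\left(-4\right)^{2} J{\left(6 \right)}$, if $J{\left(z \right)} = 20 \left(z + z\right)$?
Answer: $3840$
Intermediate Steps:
$J{\left(z \right)} = 40 z$ ($J{\left(z \right)} = 20 \cdot 2 z = 40 z$)
$\left(-4\right)^{2} J{\left(6 \right)} = \left(-4\right)^{2} \cdot 40 \cdot 6 = 16 \cdot 240 = 3840$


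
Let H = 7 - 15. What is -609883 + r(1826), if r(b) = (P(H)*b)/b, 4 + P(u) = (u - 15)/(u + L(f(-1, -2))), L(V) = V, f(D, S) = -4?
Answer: -7318621/12 ≈ -6.0989e+5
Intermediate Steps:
H = -8
P(u) = -4 + (-15 + u)/(-4 + u) (P(u) = -4 + (u - 15)/(u - 4) = -4 + (-15 + u)/(-4 + u))
r(b) = -25/12 (r(b) = (((1 - 3*(-8))/(-4 - 8))*b)/b = (((1 + 24)/(-12))*b)/b = ((-1/12*25)*b)/b = (-25*b/12)/b = -25/12)
-609883 + r(1826) = -609883 - 25/12 = -7318621/12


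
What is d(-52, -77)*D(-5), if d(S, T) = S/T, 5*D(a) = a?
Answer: -52/77 ≈ -0.67532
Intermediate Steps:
D(a) = a/5
d(-52, -77)*D(-5) = (-52/(-77))*((1/5)*(-5)) = -52*(-1/77)*(-1) = (52/77)*(-1) = -52/77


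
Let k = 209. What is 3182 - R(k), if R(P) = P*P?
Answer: -40499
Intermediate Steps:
R(P) = P²
3182 - R(k) = 3182 - 1*209² = 3182 - 1*43681 = 3182 - 43681 = -40499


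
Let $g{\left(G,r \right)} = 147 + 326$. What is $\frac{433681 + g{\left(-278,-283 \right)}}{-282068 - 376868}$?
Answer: $- \frac{217077}{329468} \approx -0.65887$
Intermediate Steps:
$g{\left(G,r \right)} = 473$
$\frac{433681 + g{\left(-278,-283 \right)}}{-282068 - 376868} = \frac{433681 + 473}{-282068 - 376868} = \frac{434154}{-658936} = 434154 \left(- \frac{1}{658936}\right) = - \frac{217077}{329468}$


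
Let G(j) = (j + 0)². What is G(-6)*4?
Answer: 144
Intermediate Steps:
G(j) = j²
G(-6)*4 = (-6)²*4 = 36*4 = 144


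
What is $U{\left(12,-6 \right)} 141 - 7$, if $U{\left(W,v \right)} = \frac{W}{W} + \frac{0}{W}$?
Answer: $134$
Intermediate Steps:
$U{\left(W,v \right)} = 1$ ($U{\left(W,v \right)} = 1 + 0 = 1$)
$U{\left(12,-6 \right)} 141 - 7 = 1 \cdot 141 - 7 = 141 - 7 = 134$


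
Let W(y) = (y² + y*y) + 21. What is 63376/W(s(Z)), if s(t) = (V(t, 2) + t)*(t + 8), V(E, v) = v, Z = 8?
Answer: 3728/3013 ≈ 1.2373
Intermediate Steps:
s(t) = (2 + t)*(8 + t) (s(t) = (2 + t)*(t + 8) = (2 + t)*(8 + t))
W(y) = 21 + 2*y² (W(y) = (y² + y²) + 21 = 2*y² + 21 = 21 + 2*y²)
63376/W(s(Z)) = 63376/(21 + 2*(16 + 8² + 10*8)²) = 63376/(21 + 2*(16 + 64 + 80)²) = 63376/(21 + 2*160²) = 63376/(21 + 2*25600) = 63376/(21 + 51200) = 63376/51221 = 63376*(1/51221) = 3728/3013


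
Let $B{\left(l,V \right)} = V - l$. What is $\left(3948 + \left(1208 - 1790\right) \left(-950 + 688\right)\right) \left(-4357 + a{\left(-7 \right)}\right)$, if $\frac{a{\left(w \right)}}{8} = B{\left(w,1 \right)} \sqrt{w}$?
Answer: $-681574224 + 10011648 i \sqrt{7} \approx -6.8157 \cdot 10^{8} + 2.6488 \cdot 10^{7} i$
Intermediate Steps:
$a{\left(w \right)} = 8 \sqrt{w} \left(1 - w\right)$ ($a{\left(w \right)} = 8 \left(1 - w\right) \sqrt{w} = 8 \sqrt{w} \left(1 - w\right)$)
$\left(3948 + \left(1208 - 1790\right) \left(-950 + 688\right)\right) \left(-4357 + a{\left(-7 \right)}\right) = \left(3948 + \left(1208 - 1790\right) \left(-950 + 688\right)\right) \left(-4357 + 8 \sqrt{-7} \left(1 - -7\right)\right) = \left(3948 - -152484\right) \left(-4357 + 8 i \sqrt{7} \left(1 + 7\right)\right) = \left(3948 + 152484\right) \left(-4357 + 8 i \sqrt{7} \cdot 8\right) = 156432 \left(-4357 + 64 i \sqrt{7}\right) = -681574224 + 10011648 i \sqrt{7}$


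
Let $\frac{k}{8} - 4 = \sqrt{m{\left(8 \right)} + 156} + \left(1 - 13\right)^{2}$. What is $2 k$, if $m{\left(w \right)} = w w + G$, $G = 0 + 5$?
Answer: $2608$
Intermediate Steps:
$G = 5$
$m{\left(w \right)} = 5 + w^{2}$ ($m{\left(w \right)} = w w + 5 = w^{2} + 5 = 5 + w^{2}$)
$k = 1304$ ($k = 32 + 8 \left(\sqrt{\left(5 + 8^{2}\right) + 156} + \left(1 - 13\right)^{2}\right) = 32 + 8 \left(\sqrt{\left(5 + 64\right) + 156} + \left(-12\right)^{2}\right) = 32 + 8 \left(\sqrt{69 + 156} + 144\right) = 32 + 8 \left(\sqrt{225} + 144\right) = 32 + 8 \left(15 + 144\right) = 32 + 8 \cdot 159 = 32 + 1272 = 1304$)
$2 k = 2 \cdot 1304 = 2608$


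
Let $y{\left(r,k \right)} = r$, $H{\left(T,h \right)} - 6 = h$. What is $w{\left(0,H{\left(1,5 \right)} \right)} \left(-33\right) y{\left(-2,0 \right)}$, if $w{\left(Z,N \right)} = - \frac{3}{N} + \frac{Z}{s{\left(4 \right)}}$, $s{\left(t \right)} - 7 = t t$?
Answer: $-18$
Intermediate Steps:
$s{\left(t \right)} = 7 + t^{2}$ ($s{\left(t \right)} = 7 + t t = 7 + t^{2}$)
$H{\left(T,h \right)} = 6 + h$
$w{\left(Z,N \right)} = - \frac{3}{N} + \frac{Z}{23}$ ($w{\left(Z,N \right)} = - \frac{3}{N} + \frac{Z}{7 + 4^{2}} = - \frac{3}{N} + \frac{Z}{7 + 16} = - \frac{3}{N} + \frac{Z}{23}$)
$w{\left(0,H{\left(1,5 \right)} \right)} \left(-33\right) y{\left(-2,0 \right)} = \left(- \frac{3}{6 + 5} + \frac{1}{23} \cdot 0\right) \left(-33\right) \left(-2\right) = \left(- \frac{3}{11} + 0\right) \left(-33\right) \left(-2\right) = \left(- \frac{3}{11}\right) \left(-33\right) \left(-2\right) = 9 \left(-2\right) = -18$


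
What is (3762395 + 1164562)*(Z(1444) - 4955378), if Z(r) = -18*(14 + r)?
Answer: -24544237384254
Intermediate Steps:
Z(r) = -252 - 18*r
(3762395 + 1164562)*(Z(1444) - 4955378) = (3762395 + 1164562)*((-252 - 18*1444) - 4955378) = 4926957*((-252 - 25992) - 4955378) = 4926957*(-26244 - 4955378) = 4926957*(-4981622) = -24544237384254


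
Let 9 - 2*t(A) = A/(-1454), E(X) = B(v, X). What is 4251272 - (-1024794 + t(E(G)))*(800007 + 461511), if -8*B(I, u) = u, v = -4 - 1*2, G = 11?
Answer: 15037787395896605/11632 ≈ 1.2928e+12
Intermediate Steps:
v = -6 (v = -4 - 2 = -6)
B(I, u) = -u/8
E(X) = -X/8
t(A) = 9/2 + A/2908 (t(A) = 9/2 - A/(2*(-1454)) = 9/2 - A*(-1)/(2*1454) = 9/2 - (-1)*A/2908 = 9/2 + A/2908)
4251272 - (-1024794 + t(E(G)))*(800007 + 461511) = 4251272 - (-1024794 + (9/2 + (-⅛*11)/2908))*(800007 + 461511) = 4251272 - (-1024794 + (9/2 + (1/2908)*(-11/8)))*1261518 = 4251272 - (-1024794 + (9/2 - 11/23264))*1261518 = 4251272 - (-1024794 + 104677/23264)*1261518 = 4251272 - (-23840702939)*1261518/23264 = 4251272 - 1*(-15037737945100701/11632) = 4251272 + 15037737945100701/11632 = 15037787395896605/11632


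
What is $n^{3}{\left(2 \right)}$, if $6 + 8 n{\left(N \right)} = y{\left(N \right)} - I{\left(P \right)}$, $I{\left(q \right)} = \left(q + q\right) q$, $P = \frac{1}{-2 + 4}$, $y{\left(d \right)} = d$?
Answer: $- \frac{729}{4096} \approx -0.17798$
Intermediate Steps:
$P = \frac{1}{2} \approx 0.5$
$I{\left(q \right)} = 2 q^{2}$ ($I{\left(q \right)} = 2 q q = 2 q^{2}$)
$n{\left(N \right)} = - \frac{13}{16} + \frac{N}{8}$ ($n{\left(N \right)} = - \frac{3}{4} + \frac{N - \frac{2}{4}}{8} = - \frac{3}{4} + \frac{N - 2 \cdot \frac{1}{4}}{8} = - \frac{3}{4} + \frac{N - \frac{1}{2}}{8} = - \frac{3}{4} + \frac{- \frac{1}{2} + N}{8} = - \frac{3}{4} + \left(- \frac{1}{16} + \frac{N}{8}\right) = - \frac{13}{16} + \frac{N}{8}$)
$n^{3}{\left(2 \right)} = \left(- \frac{13}{16} + \frac{1}{8} \cdot 2\right)^{3} = \left(- \frac{13}{16} + \frac{1}{4}\right)^{3} = \left(- \frac{9}{16}\right)^{3} = - \frac{729}{4096}$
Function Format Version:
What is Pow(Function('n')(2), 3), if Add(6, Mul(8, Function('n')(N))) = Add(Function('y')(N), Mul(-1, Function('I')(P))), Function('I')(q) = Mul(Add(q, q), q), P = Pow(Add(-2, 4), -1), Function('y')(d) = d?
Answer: Rational(-729, 4096) ≈ -0.17798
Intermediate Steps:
P = Rational(1, 2) (P = Pow(2, -1) = Rational(1, 2) ≈ 0.50000)
Function('I')(q) = Mul(2, Pow(q, 2)) (Function('I')(q) = Mul(Mul(2, q), q) = Mul(2, Pow(q, 2)))
Function('n')(N) = Add(Rational(-13, 16), Mul(Rational(1, 8), N)) (Function('n')(N) = Add(Rational(-3, 4), Mul(Rational(1, 8), Add(N, Mul(-1, Mul(2, Pow(Rational(1, 2), 2)))))) = Add(Rational(-3, 4), Mul(Rational(1, 8), Add(N, Mul(-1, Mul(2, Rational(1, 4)))))) = Add(Rational(-3, 4), Mul(Rational(1, 8), Add(N, Mul(-1, Rational(1, 2))))) = Add(Rational(-3, 4), Mul(Rational(1, 8), Add(N, Rational(-1, 2)))) = Add(Rational(-3, 4), Mul(Rational(1, 8), Add(Rational(-1, 2), N))) = Add(Rational(-3, 4), Add(Rational(-1, 16), Mul(Rational(1, 8), N))) = Add(Rational(-13, 16), Mul(Rational(1, 8), N)))
Pow(Function('n')(2), 3) = Pow(Add(Rational(-13, 16), Mul(Rational(1, 8), 2)), 3) = Pow(Add(Rational(-13, 16), Rational(1, 4)), 3) = Pow(Rational(-9, 16), 3) = Rational(-729, 4096)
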